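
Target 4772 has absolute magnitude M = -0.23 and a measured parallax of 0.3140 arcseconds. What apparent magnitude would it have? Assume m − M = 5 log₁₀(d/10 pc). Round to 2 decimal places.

m = -2.71

d = 1/p = 1/0.3140″ = 3.1847 pc.
m − M = 5 log₁₀ d − 5 = 5 log₁₀(3.1847) − 5 = 2.5153 − 5 = -2.4847.
m = M + (m − M) = -0.23 + (-2.4847) = -2.71.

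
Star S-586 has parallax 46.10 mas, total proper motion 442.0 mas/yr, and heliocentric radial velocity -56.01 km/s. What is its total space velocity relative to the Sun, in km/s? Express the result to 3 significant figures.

d = 1/p = 1/0.04610″ = 21.692 pc.
μ = 442.0 mas/yr = 0.4420 ″/yr.
v_t = 4.740 μ d = 4.740 × 0.4420 × 21.692 = 45.446 km/s.
v = √(v_r² + v_t²) = √((-56.01)² + 45.446²) = √5202.46 = 72.128 km/s.

72.1 km/s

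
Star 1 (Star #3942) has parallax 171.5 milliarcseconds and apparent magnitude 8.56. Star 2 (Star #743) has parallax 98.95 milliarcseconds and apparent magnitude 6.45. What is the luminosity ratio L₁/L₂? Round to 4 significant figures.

d₁ = 1/p₁ = 1/0.1715″ = 5.8309 pc; d₂ = 1/p₂ = 1/0.09895″ = 10.106 pc.
M₁ = m₁ − 5 log₁₀ d₁ + 5 = 8.56 − 3.8287 + 5 = 9.7313.
M₂ = 6.45 − 5.0229 + 5 = 6.4271.
L₁/L₂ = 10^(0.4(M₂ − M₁)) = 10^(0.4 × (-3.3042)) = 10^(-1.32168) = 0.047678.

L₁/L₂ = 0.04768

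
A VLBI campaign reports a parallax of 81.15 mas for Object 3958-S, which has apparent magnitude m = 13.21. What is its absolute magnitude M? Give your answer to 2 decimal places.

d = 1/p = 1/0.08115″ = 12.323 pc.
m − M = 5 log₁₀(12.323) − 5 = 5.4536 − 5 = 0.4536.
M = m − (m − M) = 13.21 − 0.4536 = 12.76.

M = 12.76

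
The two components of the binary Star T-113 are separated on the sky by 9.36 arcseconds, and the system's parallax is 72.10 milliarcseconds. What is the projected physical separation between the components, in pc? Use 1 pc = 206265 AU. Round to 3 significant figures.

0.000629 pc

d = 1/p = 1/0.07210″ = 13.87 pc.
At distance d (pc), an angle of θ arcsec spans θ·d AU: s = 9.36 × 13.87 = 129.82 AU.
= 129.82 / 206265 = 0.00062938 pc.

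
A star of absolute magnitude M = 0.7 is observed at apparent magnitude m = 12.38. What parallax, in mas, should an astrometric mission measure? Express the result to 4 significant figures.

m − M = 12.38 − 0.7 = 11.68.
d = 10^((m−M)/5 + 1) = 10^3.336 = 2167.7 pc.
p = 1/d = 1/2167.7 = 0.00046132 arcsec = 0.46132 mas.

0.4613 mas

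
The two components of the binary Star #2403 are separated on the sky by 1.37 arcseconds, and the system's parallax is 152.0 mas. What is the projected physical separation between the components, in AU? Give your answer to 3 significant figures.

d = 1/p = 1/0.1520″ = 6.5789 pc.
At distance d (pc), an angle of θ arcsec spans θ·d AU: s = 1.37 × 6.5789 = 9.0131 AU.

9.01 AU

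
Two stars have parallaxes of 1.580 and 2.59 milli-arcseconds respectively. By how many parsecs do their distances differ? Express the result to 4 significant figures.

246.8 pc

d_A = 1/0.001580″ = 632.91 pc; d_B = 1/0.002590″ = 386.1 pc.
|d_B − d_A| = |386.1 − 632.91| = 246.81 pc.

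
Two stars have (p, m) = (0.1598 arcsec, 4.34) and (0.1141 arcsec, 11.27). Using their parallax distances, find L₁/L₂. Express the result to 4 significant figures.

L₁/L₂ = 301.6

d₁ = 1/p₁ = 1/0.1598″ = 6.2578 pc; d₂ = 1/p₂ = 1/0.1141″ = 8.7642 pc.
M₁ = m₁ − 5 log₁₀ d₁ + 5 = 4.34 − 3.9821 + 5 = 5.3579.
M₂ = 11.27 − 4.7136 + 5 = 11.5564.
L₁/L₂ = 10^(0.4(M₂ − M₁)) = 10^(0.4 × 6.1985) = 10^2.47940 = 301.58.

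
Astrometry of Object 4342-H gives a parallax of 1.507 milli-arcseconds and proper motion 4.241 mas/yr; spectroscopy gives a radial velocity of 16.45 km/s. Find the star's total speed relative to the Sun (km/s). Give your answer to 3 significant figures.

d = 1/p = 1/0.001507″ = 663.57 pc.
μ = 4.241 mas/yr = 0.004241 ″/yr.
v_t = 4.740 μ d = 4.740 × 0.004241 × 663.57 = 13.339 km/s.
v = √(v_r² + v_t²) = √(16.45² + 13.339²) = √448.531 = 21.179 km/s.

21.2 km/s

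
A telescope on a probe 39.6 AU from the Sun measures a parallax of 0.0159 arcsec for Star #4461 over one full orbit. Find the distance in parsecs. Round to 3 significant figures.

2490 pc

With baseline B (in AU) and parallax p (in arcsec), d = B/p parsecs.
d = 39.6 / 0.0159 = 2490.6 pc.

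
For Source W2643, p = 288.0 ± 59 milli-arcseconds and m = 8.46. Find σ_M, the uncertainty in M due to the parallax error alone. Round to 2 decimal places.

M = m − 5 log₁₀ d + 5 = m + 5 log₁₀ p + 5, so ∂M/∂p = 5/(p ln 10).
σ_M = (5/ln 10) · (σ_p/p) = 2.1715 × 59/288.0 = 2.1715 × 0.20486 = 0.44485.

σ_M = 0.44 mag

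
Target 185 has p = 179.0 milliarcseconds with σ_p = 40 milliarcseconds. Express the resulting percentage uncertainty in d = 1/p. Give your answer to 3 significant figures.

22.3%

For d = 1/p, |σ_d/d| = |σ_p/p|.
σ_p/p = 40 / 179.0 = 0.22346 = 22.346%.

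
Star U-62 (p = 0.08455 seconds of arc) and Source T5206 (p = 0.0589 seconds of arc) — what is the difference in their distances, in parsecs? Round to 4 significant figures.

d_A = 1/0.08455″ = 11.827 pc; d_B = 1/0.05890″ = 16.978 pc.
|d_B − d_A| = |16.978 − 11.827| = 5.151 pc.

5.151 pc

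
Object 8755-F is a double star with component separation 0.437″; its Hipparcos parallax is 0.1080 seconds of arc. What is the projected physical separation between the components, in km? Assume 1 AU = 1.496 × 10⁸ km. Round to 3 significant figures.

6.05 × 10^8 km

d = 1/p = 1/0.1080″ = 9.2593 pc.
At distance d (pc), an angle of θ arcsec spans θ·d AU: s = 0.437 × 9.2593 = 4.0463 AU.
= 4.0463 × 1.496 × 10⁸ km = 6.0533 × 10^8 km.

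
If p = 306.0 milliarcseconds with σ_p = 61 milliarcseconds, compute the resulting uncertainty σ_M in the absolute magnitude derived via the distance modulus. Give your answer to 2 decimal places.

σ_M = 0.43 mag

M = m − 5 log₁₀ d + 5 = m + 5 log₁₀ p + 5, so ∂M/∂p = 5/(p ln 10).
σ_M = (5/ln 10) · (σ_p/p) = 2.1715 × 61/306.0 = 2.1715 × 0.19935 = 0.43289.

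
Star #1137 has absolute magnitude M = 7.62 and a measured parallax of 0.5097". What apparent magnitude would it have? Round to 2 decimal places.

d = 1/p = 1/0.5097″ = 1.9619 pc.
m − M = 5 log₁₀ d − 5 = 5 log₁₀(1.9619) − 5 = 1.4634 − 5 = -3.5366.
m = M + (m − M) = 7.62 + (-3.5366) = 4.08.

m = 4.08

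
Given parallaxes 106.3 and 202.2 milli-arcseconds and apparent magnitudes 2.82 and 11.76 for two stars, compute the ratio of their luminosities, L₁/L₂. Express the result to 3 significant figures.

L₁/L₂ = 13600

d₁ = 1/p₁ = 1/0.1063″ = 9.4073 pc; d₂ = 1/p₂ = 1/0.2022″ = 4.9456 pc.
M₁ = m₁ − 5 log₁₀ d₁ + 5 = 2.82 − 4.8673 + 5 = 2.9527.
M₂ = 11.76 − 3.4711 + 5 = 13.2889.
L₁/L₂ = 10^(0.4(M₂ − M₁)) = 10^(0.4 × 10.3362) = 10^4.13448 = 13630.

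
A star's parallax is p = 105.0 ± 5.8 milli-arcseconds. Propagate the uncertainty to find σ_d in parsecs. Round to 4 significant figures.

0.5261 pc

d = 1/p, so σ_d = σ_p / p².
σ_d = 0.00580 / (0.1050)² = 0.00580 / 0.011025 = 0.52608 pc.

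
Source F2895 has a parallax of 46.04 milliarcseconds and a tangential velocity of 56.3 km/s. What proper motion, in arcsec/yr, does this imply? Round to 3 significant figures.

d = 1/p = 1/0.04604″ = 21.72 pc.
μ = v_t / (4.74 d) = 56.3 / (4.74 × 21.72) = 56.3 / 102.95 = 0.54687 ″/yr.

0.547 arcsec/yr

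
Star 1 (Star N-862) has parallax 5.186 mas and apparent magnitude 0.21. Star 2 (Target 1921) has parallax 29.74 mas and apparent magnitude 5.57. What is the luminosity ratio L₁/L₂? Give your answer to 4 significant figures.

L₁/L₂ = 4582

d₁ = 1/p₁ = 1/0.005186″ = 192.83 pc; d₂ = 1/p₂ = 1/0.02974″ = 33.625 pc.
M₁ = m₁ − 5 log₁₀ d₁ + 5 = 0.21 − 11.4259 + 5 = -6.2159.
M₂ = 5.57 − 7.6333 + 5 = 2.9367.
L₁/L₂ = 10^(0.4(M₂ − M₁)) = 10^(0.4 × 9.1526) = 10^3.66104 = 4581.8.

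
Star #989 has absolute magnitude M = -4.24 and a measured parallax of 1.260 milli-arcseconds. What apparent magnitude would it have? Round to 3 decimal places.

d = 1/p = 1/0.001260″ = 793.65 pc.
m − M = 5 log₁₀ d − 5 = 5 log₁₀(793.65) − 5 = 14.4981 − 5 = 9.4981.
m = M + (m − M) = -4.24 + 9.4981 = 5.258.

m = 5.258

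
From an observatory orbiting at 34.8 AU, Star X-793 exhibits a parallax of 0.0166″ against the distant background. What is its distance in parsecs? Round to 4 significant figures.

2096 pc

With baseline B (in AU) and parallax p (in arcsec), d = B/p parsecs.
d = 34.8 / 0.0166 = 2096.4 pc.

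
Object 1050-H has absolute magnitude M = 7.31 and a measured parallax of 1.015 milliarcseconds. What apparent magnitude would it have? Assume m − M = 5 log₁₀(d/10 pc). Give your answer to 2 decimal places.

m = 17.28

d = 1/p = 1/0.001015″ = 985.22 pc.
m − M = 5 log₁₀ d − 5 = 5 log₁₀(985.22) − 5 = 14.9677 − 5 = 9.9677.
m = M + (m − M) = 7.31 + 9.9677 = 17.28.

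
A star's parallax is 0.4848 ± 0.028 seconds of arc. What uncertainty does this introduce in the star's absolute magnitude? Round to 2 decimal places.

M = m − 5 log₁₀ d + 5 = m + 5 log₁₀ p + 5, so ∂M/∂p = 5/(p ln 10).
σ_M = (5/ln 10) · (σ_p/p) = 2.1715 × 0.028/0.4848 = 2.1715 × 0.057756 = 0.12542.

σ_M = 0.13 mag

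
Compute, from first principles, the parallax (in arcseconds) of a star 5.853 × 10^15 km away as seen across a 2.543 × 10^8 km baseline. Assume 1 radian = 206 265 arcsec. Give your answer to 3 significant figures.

θ ≈ B/d = (2.543 × 10^8) / (5.853 × 10^15) = 4.3448 × 10^-8 rad.
In arcseconds: 4.3448 × 10^-8 × 206265 = 0.0089618″.

0.00896 arcsec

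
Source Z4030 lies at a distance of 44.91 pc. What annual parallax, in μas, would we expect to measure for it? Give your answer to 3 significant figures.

22300 μas

p = 1/d = 1/44.91 = 0.022267 arcsec.
= 0.022267 × 10⁶ = 22267 μas.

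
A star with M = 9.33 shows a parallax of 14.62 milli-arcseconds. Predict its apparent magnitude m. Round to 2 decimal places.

m = 13.51

d = 1/p = 1/0.01462″ = 68.399 pc.
m − M = 5 log₁₀ d − 5 = 5 log₁₀(68.399) − 5 = 9.1752 − 5 = 4.1752.
m = M + (m − M) = 9.33 + 4.1752 = 13.51.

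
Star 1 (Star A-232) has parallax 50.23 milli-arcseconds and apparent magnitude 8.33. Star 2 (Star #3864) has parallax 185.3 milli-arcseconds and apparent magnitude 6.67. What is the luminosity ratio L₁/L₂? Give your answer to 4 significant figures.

L₁/L₂ = 2.950

d₁ = 1/p₁ = 1/0.05023″ = 19.908 pc; d₂ = 1/p₂ = 1/0.1853″ = 5.3967 pc.
M₁ = m₁ − 5 log₁₀ d₁ + 5 = 8.33 − 6.4951 + 5 = 6.8349.
M₂ = 6.67 − 3.6606 + 5 = 8.0094.
L₁/L₂ = 10^(0.4(M₂ − M₁)) = 10^(0.4 × 1.1745) = 10^0.46980 = 2.9499.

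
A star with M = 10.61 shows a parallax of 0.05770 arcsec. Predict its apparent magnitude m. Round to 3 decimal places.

m = 11.804

d = 1/p = 1/0.05770″ = 17.331 pc.
m − M = 5 log₁₀ d − 5 = 5 log₁₀(17.331) − 5 = 6.1941 − 5 = 1.1941.
m = M + (m − M) = 10.61 + 1.1941 = 11.804.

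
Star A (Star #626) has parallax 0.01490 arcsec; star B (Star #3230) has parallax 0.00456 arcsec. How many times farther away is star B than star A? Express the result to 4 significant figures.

3.268

Since d = 1/p, d_B/d_A = p_A/p_B.
= 0.01490 / 0.00456 = 3.2675.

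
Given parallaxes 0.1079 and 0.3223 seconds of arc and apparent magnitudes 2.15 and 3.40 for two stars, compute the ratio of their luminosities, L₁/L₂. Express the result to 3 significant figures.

L₁/L₂ = 28.2

d₁ = 1/p₁ = 1/0.1079″ = 9.2678 pc; d₂ = 1/p₂ = 1/0.3223″ = 3.1027 pc.
M₁ = m₁ − 5 log₁₀ d₁ + 5 = 2.15 − 4.8349 + 5 = 2.3151.
M₂ = 3.40 − 2.4587 + 5 = 5.9413.
L₁/L₂ = 10^(0.4(M₂ − M₁)) = 10^(0.4 × 3.6262) = 10^1.45048 = 28.215.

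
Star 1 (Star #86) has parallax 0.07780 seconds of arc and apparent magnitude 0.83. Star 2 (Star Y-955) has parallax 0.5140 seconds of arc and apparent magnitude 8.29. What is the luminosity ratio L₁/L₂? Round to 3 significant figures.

L₁/L₂ = 42100

d₁ = 1/p₁ = 1/0.07780″ = 12.853 pc; d₂ = 1/p₂ = 1/0.5140″ = 1.9455 pc.
M₁ = m₁ − 5 log₁₀ d₁ + 5 = 0.83 − 5.5450 + 5 = 0.2850.
M₂ = 8.29 − 1.4452 + 5 = 11.8448.
L₁/L₂ = 10^(0.4(M₂ − M₁)) = 10^(0.4 × 11.5598) = 10^4.62392 = 42065.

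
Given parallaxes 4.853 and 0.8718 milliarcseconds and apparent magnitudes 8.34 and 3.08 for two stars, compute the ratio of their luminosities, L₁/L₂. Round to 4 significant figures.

d₁ = 1/p₁ = 1/0.004853″ = 206.06 pc; d₂ = 1/p₂ = 1/0.0008718″ = 1147.1 pc.
M₁ = m₁ − 5 log₁₀ d₁ + 5 = 8.34 − 11.5700 + 5 = 1.7700.
M₂ = 3.08 − 15.2980 + 5 = -7.2180.
L₁/L₂ = 10^(0.4(M₂ − M₁)) = 10^(0.4 × (-8.9880)) = 10^(-3.59520) = 0.00025398.

L₁/L₂ = 0.0002540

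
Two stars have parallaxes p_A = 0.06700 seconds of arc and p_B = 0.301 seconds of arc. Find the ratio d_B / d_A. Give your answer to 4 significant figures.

0.2226

Since d = 1/p, d_B/d_A = p_A/p_B.
= 0.06700 / 0.301 = 0.22259.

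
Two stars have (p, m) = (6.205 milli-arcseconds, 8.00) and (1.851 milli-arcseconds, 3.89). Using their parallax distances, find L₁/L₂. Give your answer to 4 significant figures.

d₁ = 1/p₁ = 1/0.006205″ = 161.16 pc; d₂ = 1/p₂ = 1/0.001851″ = 540.25 pc.
M₁ = m₁ − 5 log₁₀ d₁ + 5 = 8.00 − 11.0363 + 5 = 1.9637.
M₂ = 3.89 − 13.6630 + 5 = -4.7730.
L₁/L₂ = 10^(0.4(M₂ − M₁)) = 10^(0.4 × (-6.7367)) = 10^(-2.69468) = 0.0020199.

L₁/L₂ = 0.002020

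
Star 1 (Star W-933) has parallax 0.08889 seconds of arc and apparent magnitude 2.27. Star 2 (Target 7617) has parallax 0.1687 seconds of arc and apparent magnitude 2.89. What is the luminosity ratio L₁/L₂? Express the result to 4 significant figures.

d₁ = 1/p₁ = 1/0.08889″ = 11.25 pc; d₂ = 1/p₂ = 1/0.1687″ = 5.9277 pc.
M₁ = m₁ − 5 log₁₀ d₁ + 5 = 2.27 − 5.2558 + 5 = 2.0142.
M₂ = 2.89 − 3.8644 + 5 = 4.0256.
L₁/L₂ = 10^(0.4(M₂ − M₁)) = 10^(0.4 × 2.0114) = 10^0.80456 = 6.3762.

L₁/L₂ = 6.376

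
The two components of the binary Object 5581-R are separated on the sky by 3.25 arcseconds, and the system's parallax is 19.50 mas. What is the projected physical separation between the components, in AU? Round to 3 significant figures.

167 AU

d = 1/p = 1/0.01950″ = 51.282 pc.
At distance d (pc), an angle of θ arcsec spans θ·d AU: s = 3.25 × 51.282 = 166.67 AU.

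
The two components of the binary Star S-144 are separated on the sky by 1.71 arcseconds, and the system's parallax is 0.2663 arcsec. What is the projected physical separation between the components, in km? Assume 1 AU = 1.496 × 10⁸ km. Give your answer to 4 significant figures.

d = 1/p = 1/0.2663″ = 3.7552 pc.
At distance d (pc), an angle of θ arcsec spans θ·d AU: s = 1.71 × 3.7552 = 6.4214 AU.
= 6.4214 × 1.496 × 10⁸ km = 9.6064 × 10^8 km.

9.606 × 10^8 km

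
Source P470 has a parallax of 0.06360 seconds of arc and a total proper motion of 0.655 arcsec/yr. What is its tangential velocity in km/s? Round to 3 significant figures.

d = 1/p = 1/0.06360″ = 15.723 pc.
v_t = 4.74 × μ × d = 4.74 × 0.655 × 15.723 = 48.815 km/s.

48.8 km/s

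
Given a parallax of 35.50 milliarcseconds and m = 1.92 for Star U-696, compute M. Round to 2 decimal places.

M = -0.33

d = 1/p = 1/0.03550″ = 28.169 pc.
m − M = 5 log₁₀(28.169) − 5 = 7.2489 − 5 = 2.2489.
M = m − (m − M) = 1.92 − 2.2489 = -0.33.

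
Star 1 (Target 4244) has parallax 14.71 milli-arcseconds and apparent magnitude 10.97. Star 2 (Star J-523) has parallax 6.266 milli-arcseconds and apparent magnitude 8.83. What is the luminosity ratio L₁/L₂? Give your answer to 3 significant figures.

L₁/L₂ = 0.0253

d₁ = 1/p₁ = 1/0.01471″ = 67.981 pc; d₂ = 1/p₂ = 1/0.006266″ = 159.59 pc.
M₁ = m₁ − 5 log₁₀ d₁ + 5 = 10.97 − 9.1619 + 5 = 6.8081.
M₂ = 8.83 − 11.0150 + 5 = 2.8150.
L₁/L₂ = 10^(0.4(M₂ − M₁)) = 10^(0.4 × (-3.9931)) = 10^(-1.59724) = 0.025279.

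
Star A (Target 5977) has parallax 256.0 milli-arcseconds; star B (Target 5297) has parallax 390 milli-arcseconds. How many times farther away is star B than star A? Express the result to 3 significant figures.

Since d = 1/p, d_B/d_A = p_A/p_B.
= 256.0 / 390 = 0.65641.

0.656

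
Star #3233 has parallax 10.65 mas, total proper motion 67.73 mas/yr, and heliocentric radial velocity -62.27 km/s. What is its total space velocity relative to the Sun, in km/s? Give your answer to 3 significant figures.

69.2 km/s

d = 1/p = 1/0.01065″ = 93.897 pc.
μ = 67.73 mas/yr = 0.06773 ″/yr.
v_t = 4.740 μ d = 4.740 × 0.06773 × 93.897 = 30.145 km/s.
v = √(v_r² + v_t²) = √((-62.27)² + 30.145²) = √4786.27 = 69.183 km/s.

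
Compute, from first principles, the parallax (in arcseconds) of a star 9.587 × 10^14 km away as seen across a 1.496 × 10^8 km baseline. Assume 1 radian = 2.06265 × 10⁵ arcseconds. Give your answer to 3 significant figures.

θ ≈ B/d = (1.496 × 10^8) / (9.587 × 10^14) = 1.5604 × 10^-7 rad.
In arcseconds: 1.5604 × 10^-7 × 206265 = 0.032186″.

0.0322 arcsec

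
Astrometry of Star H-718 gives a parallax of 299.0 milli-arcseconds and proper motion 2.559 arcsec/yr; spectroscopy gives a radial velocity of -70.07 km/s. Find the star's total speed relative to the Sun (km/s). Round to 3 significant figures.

d = 1/p = 1/0.2990″ = 3.3445 pc.
v_t = 4.740 μ d = 4.740 × 2.559 × 3.3445 = 40.568 km/s.
v = √(v_r² + v_t²) = √((-70.07)² + 40.568²) = √6555.57 = 80.966 km/s.

81.0 km/s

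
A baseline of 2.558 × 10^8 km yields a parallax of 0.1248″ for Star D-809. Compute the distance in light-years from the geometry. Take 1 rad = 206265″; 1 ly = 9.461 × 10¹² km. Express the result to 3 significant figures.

θ = 0.1248″ = 0.1248/206265 = 6.0505 × 10^-7 rad.
d = B/θ = (2.558 × 10^8) / (6.0505 × 10^-7) = 4.2277 × 10^14 km = (4.2277 × 10^14) / (9.461 × 10^12) ly = 44.686 ly.

44.7 ly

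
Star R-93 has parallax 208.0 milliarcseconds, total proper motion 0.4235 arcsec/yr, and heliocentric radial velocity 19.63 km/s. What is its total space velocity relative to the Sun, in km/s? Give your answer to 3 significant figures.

21.9 km/s

d = 1/p = 1/0.2080″ = 4.8077 pc.
v_t = 4.740 μ d = 4.740 × 0.4235 × 4.8077 = 9.6509 km/s.
v = √(v_r² + v_t²) = √(19.63² + 9.6509²) = √478.477 = 21.874 km/s.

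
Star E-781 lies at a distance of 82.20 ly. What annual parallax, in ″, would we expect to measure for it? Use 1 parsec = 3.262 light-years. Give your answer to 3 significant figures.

0.0397 ″

d = 82.20 ly ÷ 3.262 = 25.199 pc.
p = 1/d = 1/25.199 = 0.039684 arcsec.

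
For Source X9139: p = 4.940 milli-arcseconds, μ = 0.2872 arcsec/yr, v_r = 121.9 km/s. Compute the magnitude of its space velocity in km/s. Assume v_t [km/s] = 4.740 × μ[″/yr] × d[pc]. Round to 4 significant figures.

d = 1/p = 1/0.004940″ = 202.43 pc.
v_t = 4.740 μ d = 4.740 × 0.2872 × 202.43 = 275.57 km/s.
v = √(v_r² + v_t²) = √(121.9² + 275.57²) = √90798.4 = 301.33 km/s.

301.3 km/s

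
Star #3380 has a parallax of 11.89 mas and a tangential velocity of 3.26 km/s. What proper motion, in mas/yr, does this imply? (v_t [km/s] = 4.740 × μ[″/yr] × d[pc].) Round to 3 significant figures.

8.18 mas/yr

d = 1/p = 1/0.01189″ = 84.104 pc.
μ = v_t / (4.74 d) = 3.26 / (4.74 × 84.104) = 3.26 / 398.65 = 0.0081776 ″/yr = 8.1776 mas/yr.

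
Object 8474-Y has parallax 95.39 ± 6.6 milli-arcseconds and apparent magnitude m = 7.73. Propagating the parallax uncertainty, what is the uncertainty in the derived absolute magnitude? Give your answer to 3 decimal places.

M = m − 5 log₁₀ d + 5 = m + 5 log₁₀ p + 5, so ∂M/∂p = 5/(p ln 10).
σ_M = (5/ln 10) · (σ_p/p) = 2.1715 × 6.6/95.39 = 2.1715 × 0.06919 = 0.15025.

σ_M = 0.150 mag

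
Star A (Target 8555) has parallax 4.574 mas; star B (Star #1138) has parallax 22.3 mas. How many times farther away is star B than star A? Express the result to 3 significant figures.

Since d = 1/p, d_B/d_A = p_A/p_B.
= 4.574 / 22.3 = 0.20511.

0.205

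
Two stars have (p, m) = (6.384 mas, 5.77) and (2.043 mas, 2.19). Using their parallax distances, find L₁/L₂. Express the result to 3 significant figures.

L₁/L₂ = 0.00379

d₁ = 1/p₁ = 1/0.006384″ = 156.64 pc; d₂ = 1/p₂ = 1/0.002043″ = 489.48 pc.
M₁ = m₁ − 5 log₁₀ d₁ + 5 = 5.77 − 10.9745 + 5 = -0.2045.
M₂ = 2.19 − 13.4487 + 5 = -6.2587.
L₁/L₂ = 10^(0.4(M₂ − M₁)) = 10^(0.4 × (-6.0542)) = 10^(-2.42168) = 0.0037872.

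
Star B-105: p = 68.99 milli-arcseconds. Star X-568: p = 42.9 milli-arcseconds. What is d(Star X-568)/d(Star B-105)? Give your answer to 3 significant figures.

Since d = 1/p, d_B/d_A = p_A/p_B.
= 68.99 / 42.9 = 1.6082.

1.61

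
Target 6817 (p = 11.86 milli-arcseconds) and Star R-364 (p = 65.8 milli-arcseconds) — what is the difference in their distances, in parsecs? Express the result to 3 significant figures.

d_A = 1/0.01186″ = 84.317 pc; d_B = 1/0.06580″ = 15.198 pc.
|d_B − d_A| = |15.198 − 84.317| = 69.119 pc.

69.1 pc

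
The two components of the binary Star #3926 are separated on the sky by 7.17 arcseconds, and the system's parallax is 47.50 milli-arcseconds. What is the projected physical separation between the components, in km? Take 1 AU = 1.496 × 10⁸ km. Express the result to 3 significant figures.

2.26 × 10^10 km

d = 1/p = 1/0.04750″ = 21.053 pc.
At distance d (pc), an angle of θ arcsec spans θ·d AU: s = 7.17 × 21.053 = 150.95 AU.
= 150.95 × 1.496 × 10⁸ km = 2.2582 × 10^10 km.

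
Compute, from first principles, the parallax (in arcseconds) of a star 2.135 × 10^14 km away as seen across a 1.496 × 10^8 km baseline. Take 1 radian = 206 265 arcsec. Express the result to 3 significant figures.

0.145 arcsec

θ ≈ B/d = (1.496 × 10^8) / (2.135 × 10^14) = 7.0070 × 10^-7 rad.
In arcseconds: 7.0070 × 10^-7 × 206265 = 0.14453″.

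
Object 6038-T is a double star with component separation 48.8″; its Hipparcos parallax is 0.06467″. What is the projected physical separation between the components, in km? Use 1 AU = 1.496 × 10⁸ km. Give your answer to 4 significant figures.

d = 1/p = 1/0.06467″ = 15.463 pc.
At distance d (pc), an angle of θ arcsec spans θ·d AU: s = 48.8 × 15.463 = 754.59 AU.
= 754.59 × 1.496 × 10⁸ km = 1.1289 × 10^11 km.

1.129 × 10^11 km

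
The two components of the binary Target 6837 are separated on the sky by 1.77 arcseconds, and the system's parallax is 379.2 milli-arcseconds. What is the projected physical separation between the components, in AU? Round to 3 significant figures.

d = 1/p = 1/0.3792″ = 2.6371 pc.
At distance d (pc), an angle of θ arcsec spans θ·d AU: s = 1.77 × 2.6371 = 4.6677 AU.

4.67 AU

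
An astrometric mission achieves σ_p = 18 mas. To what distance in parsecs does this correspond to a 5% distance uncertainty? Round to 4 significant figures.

σ_d/d = σ_p/p, so the condition is σ_p/p ≤ 0.05, i.e. p ≥ σ_p/0.05.
p_min = 18/0.05 = 360 mas = 0.36 arcsec.
d_max = 1/p_min = 1/0.36 = 2.7778 pc.

2.778 pc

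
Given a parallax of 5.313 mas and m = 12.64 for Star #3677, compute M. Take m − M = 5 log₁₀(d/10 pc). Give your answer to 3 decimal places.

d = 1/p = 1/0.005313″ = 188.22 pc.
m − M = 5 log₁₀(188.22) − 5 = 11.3733 − 5 = 6.3733.
M = m − (m − M) = 12.64 − 6.3733 = 6.267.

M = 6.267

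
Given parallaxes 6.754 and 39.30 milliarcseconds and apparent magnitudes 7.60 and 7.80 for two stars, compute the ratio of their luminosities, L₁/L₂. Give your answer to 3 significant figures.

d₁ = 1/p₁ = 1/0.006754″ = 148.06 pc; d₂ = 1/p₂ = 1/0.03930″ = 25.445 pc.
M₁ = m₁ − 5 log₁₀ d₁ + 5 = 7.60 − 10.8522 + 5 = 1.7478.
M₂ = 7.80 − 7.0280 + 5 = 5.7720.
L₁/L₂ = 10^(0.4(M₂ − M₁)) = 10^(0.4 × 4.0242) = 10^1.60968 = 40.708.

L₁/L₂ = 40.7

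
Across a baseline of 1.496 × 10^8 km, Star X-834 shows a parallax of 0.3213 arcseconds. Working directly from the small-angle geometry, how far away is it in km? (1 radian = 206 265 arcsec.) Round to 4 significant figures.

θ = 0.3213″ = 0.3213/206265 = 1.5577 × 10^-6 rad.
d = B/θ = (1.496 × 10^8) / (1.5577 × 10^-6) = 9.6039 × 10^13 km.

9.604 × 10^13 km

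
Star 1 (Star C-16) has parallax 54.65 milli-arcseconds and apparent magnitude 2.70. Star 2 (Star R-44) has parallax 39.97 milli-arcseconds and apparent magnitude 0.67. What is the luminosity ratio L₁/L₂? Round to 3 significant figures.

L₁/L₂ = 0.0825

d₁ = 1/p₁ = 1/0.05465″ = 18.298 pc; d₂ = 1/p₂ = 1/0.03997″ = 25.019 pc.
M₁ = m₁ − 5 log₁₀ d₁ + 5 = 2.70 − 6.3120 + 5 = 1.3880.
M₂ = 0.67 − 6.9913 + 5 = -1.3213.
L₁/L₂ = 10^(0.4(M₂ − M₁)) = 10^(0.4 × (-2.7093)) = 10^(-1.08372) = 0.082467.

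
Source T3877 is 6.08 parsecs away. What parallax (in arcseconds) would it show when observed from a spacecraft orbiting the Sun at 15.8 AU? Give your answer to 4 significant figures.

2.599 arcsec

p (arcsec) = B (AU) / d (pc).
p = 15.8 / 6.08 = 2.5987 arcsec.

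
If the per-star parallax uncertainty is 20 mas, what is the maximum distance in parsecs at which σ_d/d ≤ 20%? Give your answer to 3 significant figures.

10.0 pc

σ_d/d = σ_p/p, so the condition is σ_p/p ≤ 0.20, i.e. p ≥ σ_p/0.20.
p_min = 20/0.20 = 100 mas = 0.1 arcsec.
d_max = 1/p_min = 1/0.1 = 10 pc.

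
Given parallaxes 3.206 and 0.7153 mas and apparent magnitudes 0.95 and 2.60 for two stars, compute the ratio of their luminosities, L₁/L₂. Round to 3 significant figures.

L₁/L₂ = 0.228

d₁ = 1/p₁ = 1/0.003206″ = 311.92 pc; d₂ = 1/p₂ = 1/0.0007153″ = 1398 pc.
M₁ = m₁ − 5 log₁₀ d₁ + 5 = 0.95 − 12.4702 + 5 = -6.5202.
M₂ = 2.60 − 15.7275 + 5 = -8.1275.
L₁/L₂ = 10^(0.4(M₂ − M₁)) = 10^(0.4 × (-1.6073)) = 10^(-0.64292) = 0.22755.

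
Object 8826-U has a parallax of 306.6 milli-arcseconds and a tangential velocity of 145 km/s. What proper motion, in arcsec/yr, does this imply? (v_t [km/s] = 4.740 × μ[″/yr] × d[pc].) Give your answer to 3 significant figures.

9.38 arcsec/yr

d = 1/p = 1/0.3066″ = 3.2616 pc.
μ = v_t / (4.74 d) = 145 / (4.74 × 3.2616) = 145 / 15.46 = 9.379 ″/yr.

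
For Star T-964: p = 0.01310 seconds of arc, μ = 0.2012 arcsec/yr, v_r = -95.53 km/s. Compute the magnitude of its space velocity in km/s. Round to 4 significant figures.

120.1 km/s

d = 1/p = 1/0.01310″ = 76.336 pc.
v_t = 4.740 μ d = 4.740 × 0.2012 × 76.336 = 72.801 km/s.
v = √(v_r² + v_t²) = √((-95.53)² + 72.801²) = √14426 = 120.11 km/s.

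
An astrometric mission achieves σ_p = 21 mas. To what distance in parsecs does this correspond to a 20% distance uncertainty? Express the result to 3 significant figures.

σ_d/d = σ_p/p, so the condition is σ_p/p ≤ 0.20, i.e. p ≥ σ_p/0.20.
p_min = 21/0.20 = 105 mas = 0.105 arcsec.
d_max = 1/p_min = 1/0.105 = 9.5238 pc.

9.52 pc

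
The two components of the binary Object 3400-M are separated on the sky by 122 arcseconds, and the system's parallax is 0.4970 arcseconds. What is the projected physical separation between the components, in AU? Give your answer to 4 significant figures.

245.5 AU

d = 1/p = 1/0.4970″ = 2.0121 pc.
At distance d (pc), an angle of θ arcsec spans θ·d AU: s = 122 × 2.0121 = 245.48 AU.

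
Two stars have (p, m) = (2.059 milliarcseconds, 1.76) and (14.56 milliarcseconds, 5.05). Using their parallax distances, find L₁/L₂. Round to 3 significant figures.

L₁/L₂ = 1040

d₁ = 1/p₁ = 1/0.002059″ = 485.67 pc; d₂ = 1/p₂ = 1/0.01456″ = 68.681 pc.
M₁ = m₁ − 5 log₁₀ d₁ + 5 = 1.76 − 13.4317 + 5 = -6.6717.
M₂ = 5.05 − 9.1842 + 5 = 0.8658.
L₁/L₂ = 10^(0.4(M₂ − M₁)) = 10^(0.4 × 7.5375) = 10^3.01500 = 1035.1.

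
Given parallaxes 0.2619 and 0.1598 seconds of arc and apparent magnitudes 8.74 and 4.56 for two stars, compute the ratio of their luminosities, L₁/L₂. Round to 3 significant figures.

d₁ = 1/p₁ = 1/0.2619″ = 3.8183 pc; d₂ = 1/p₂ = 1/0.1598″ = 6.2578 pc.
M₁ = m₁ − 5 log₁₀ d₁ + 5 = 8.74 − 2.9094 + 5 = 10.8306.
M₂ = 4.56 − 3.9821 + 5 = 5.5779.
L₁/L₂ = 10^(0.4(M₂ − M₁)) = 10^(0.4 × (-5.2527)) = 10^(-2.10108) = 0.0079236.

L₁/L₂ = 0.00792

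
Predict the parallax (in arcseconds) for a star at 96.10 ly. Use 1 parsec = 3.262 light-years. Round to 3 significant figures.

d = 96.10 ly ÷ 3.262 = 29.46 pc.
p = 1/d = 1/29.46 = 0.033944 arcsec.

0.0339 arcsec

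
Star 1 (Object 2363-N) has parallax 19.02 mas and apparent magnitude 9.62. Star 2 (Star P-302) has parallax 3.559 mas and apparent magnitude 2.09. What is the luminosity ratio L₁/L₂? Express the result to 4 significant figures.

d₁ = 1/p₁ = 1/0.01902″ = 52.576 pc; d₂ = 1/p₂ = 1/0.003559″ = 280.98 pc.
M₁ = m₁ − 5 log₁₀ d₁ + 5 = 9.62 − 8.6039 + 5 = 6.0161.
M₂ = 2.09 − 12.2434 + 5 = -5.1534.
L₁/L₂ = 10^(0.4(M₂ − M₁)) = 10^(0.4 × (-11.1695)) = 10^(-4.46780) = 0.000034056.

L₁/L₂ = 3.406 × 10^-5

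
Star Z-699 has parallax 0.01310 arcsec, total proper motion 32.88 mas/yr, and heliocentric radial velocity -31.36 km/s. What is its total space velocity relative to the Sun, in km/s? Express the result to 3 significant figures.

d = 1/p = 1/0.01310″ = 76.336 pc.
μ = 32.88 mas/yr = 0.03288 ″/yr.
v_t = 4.740 μ d = 4.740 × 0.03288 × 76.336 = 11.897 km/s.
v = √(v_r² + v_t²) = √((-31.36)² + 11.897²) = √1124.99 = 33.541 km/s.

33.5 km/s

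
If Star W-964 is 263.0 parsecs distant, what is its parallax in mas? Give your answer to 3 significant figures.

p = 1/d = 1/263 = 0.0038023 arcsec.
= 0.0038023 × 1000 = 3.8023 mas.

3.80 mas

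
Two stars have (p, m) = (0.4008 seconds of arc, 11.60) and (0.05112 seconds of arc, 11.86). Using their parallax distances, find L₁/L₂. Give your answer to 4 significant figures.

L₁/L₂ = 0.02067

d₁ = 1/p₁ = 1/0.4008″ = 2.495 pc; d₂ = 1/p₂ = 1/0.05112″ = 19.562 pc.
M₁ = m₁ − 5 log₁₀ d₁ + 5 = 11.60 − 1.9854 + 5 = 14.6146.
M₂ = 11.86 − 6.4571 + 5 = 10.4029.
L₁/L₂ = 10^(0.4(M₂ − M₁)) = 10^(0.4 × (-4.2117)) = 10^(-1.68468) = 0.020669.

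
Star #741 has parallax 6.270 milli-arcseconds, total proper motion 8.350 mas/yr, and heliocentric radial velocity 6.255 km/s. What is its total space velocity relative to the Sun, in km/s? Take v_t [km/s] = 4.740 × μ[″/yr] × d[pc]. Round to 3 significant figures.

8.89 km/s

d = 1/p = 1/0.006270″ = 159.49 pc.
μ = 8.350 mas/yr = 0.008350 ″/yr.
v_t = 4.740 μ d = 4.740 × 0.008350 × 159.49 = 6.3125 km/s.
v = √(v_r² + v_t²) = √(6.255² + 6.3125²) = √78.9727 = 8.8867 km/s.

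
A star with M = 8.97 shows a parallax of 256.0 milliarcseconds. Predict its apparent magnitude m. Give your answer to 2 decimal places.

d = 1/p = 1/0.2560″ = 3.9063 pc.
m − M = 5 log₁₀ d − 5 = 5 log₁₀(3.9063) − 5 = 2.9588 − 5 = -2.0412.
m = M + (m − M) = 8.97 + (-2.0412) = 6.93.

m = 6.93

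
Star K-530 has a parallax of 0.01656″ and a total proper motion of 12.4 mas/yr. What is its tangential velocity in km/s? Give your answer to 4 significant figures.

d = 1/p = 1/0.01656″ = 60.386 pc.
μ = 12.4 mas/yr = 0.0124 ″/yr.
v_t = 4.74 × μ × d = 4.74 × 0.0124 × 60.386 = 3.5492 km/s.

3.549 km/s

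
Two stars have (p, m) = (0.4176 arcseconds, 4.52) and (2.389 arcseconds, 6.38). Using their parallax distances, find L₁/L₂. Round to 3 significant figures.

L₁/L₂ = 182

d₁ = 1/p₁ = 1/0.4176″ = 2.3946 pc; d₂ = 1/p₂ = 1/2.389″ = 0.41859 pc.
M₁ = m₁ − 5 log₁₀ d₁ + 5 = 4.52 − 1.8962 + 5 = 7.6238.
M₂ = 6.38 − (-1.8911) + 5 = 13.2711.
L₁/L₂ = 10^(0.4(M₂ − M₁)) = 10^(0.4 × 5.6473) = 10^2.25892 = 181.52.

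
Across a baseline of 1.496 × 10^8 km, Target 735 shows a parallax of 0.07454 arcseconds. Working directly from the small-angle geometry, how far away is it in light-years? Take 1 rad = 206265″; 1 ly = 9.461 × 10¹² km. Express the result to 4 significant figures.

θ = 0.07454″ = 0.07454/206265 = 3.6138 × 10^-7 rad.
d = B/θ = (1.496 × 10^8) / (3.6138 × 10^-7) = 4.1397 × 10^14 km = (4.1397 × 10^14) / (9.461 × 10^12) ly = 43.755 ly.

43.76 ly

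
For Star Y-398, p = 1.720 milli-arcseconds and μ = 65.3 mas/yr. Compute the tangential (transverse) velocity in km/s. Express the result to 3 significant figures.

d = 1/p = 1/0.001720″ = 581.4 pc.
μ = 65.3 mas/yr = 0.0653 ″/yr.
v_t = 4.74 × μ × d = 4.74 × 0.0653 × 581.4 = 179.96 km/s.

180 km/s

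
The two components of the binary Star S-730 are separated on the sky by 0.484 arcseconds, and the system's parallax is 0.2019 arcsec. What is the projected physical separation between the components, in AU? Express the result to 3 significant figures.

2.40 AU

d = 1/p = 1/0.2019″ = 4.9529 pc.
At distance d (pc), an angle of θ arcsec spans θ·d AU: s = 0.484 × 4.9529 = 2.3972 AU.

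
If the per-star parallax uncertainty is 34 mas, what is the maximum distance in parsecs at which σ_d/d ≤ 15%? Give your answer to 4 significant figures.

4.412 pc

σ_d/d = σ_p/p, so the condition is σ_p/p ≤ 0.15, i.e. p ≥ σ_p/0.15.
p_min = 34/0.15 = 226.67 mas = 0.22667 arcsec.
d_max = 1/p_min = 1/0.22667 = 4.4117 pc.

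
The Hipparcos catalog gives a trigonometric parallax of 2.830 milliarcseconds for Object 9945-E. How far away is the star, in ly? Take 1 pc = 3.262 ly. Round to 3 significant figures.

p = 2.830 milliarcseconds = 0.002830 arcsec.
d = 1/p = 1/0.002830 = 353.36 pc.
In light-years: 353.36 × 3.262 = 1152.7 ly.

1150 ly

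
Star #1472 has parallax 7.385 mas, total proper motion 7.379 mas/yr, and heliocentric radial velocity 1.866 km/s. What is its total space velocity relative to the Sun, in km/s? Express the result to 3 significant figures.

5.09 km/s

d = 1/p = 1/0.007385″ = 135.41 pc.
μ = 7.379 mas/yr = 0.007379 ″/yr.
v_t = 4.740 μ d = 4.740 × 0.007379 × 135.41 = 4.7362 km/s.
v = √(v_r² + v_t²) = √(1.866² + 4.7362²) = √25.9135 = 5.0905 km/s.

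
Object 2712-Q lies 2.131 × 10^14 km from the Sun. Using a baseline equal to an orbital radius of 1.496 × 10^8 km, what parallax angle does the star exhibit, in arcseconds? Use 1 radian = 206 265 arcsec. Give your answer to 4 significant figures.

0.1448 arcsec

θ ≈ B/d = (1.496 × 10^8) / (2.131 × 10^14) = 7.0202 × 10^-7 rad.
In arcseconds: 7.0202 × 10^-7 × 206265 = 0.1448″.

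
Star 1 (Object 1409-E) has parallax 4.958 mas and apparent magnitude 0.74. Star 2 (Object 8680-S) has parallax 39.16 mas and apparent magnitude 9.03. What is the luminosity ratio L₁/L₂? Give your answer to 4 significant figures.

d₁ = 1/p₁ = 1/0.004958″ = 201.69 pc; d₂ = 1/p₂ = 1/0.03916″ = 25.536 pc.
M₁ = m₁ − 5 log₁₀ d₁ + 5 = 0.74 − 11.5234 + 5 = -5.7834.
M₂ = 9.03 − 7.0358 + 5 = 6.9942.
L₁/L₂ = 10^(0.4(M₂ − M₁)) = 10^(0.4 × 12.7776) = 10^5.11104 = 1.2913 × 10^5.

L₁/L₂ = 129100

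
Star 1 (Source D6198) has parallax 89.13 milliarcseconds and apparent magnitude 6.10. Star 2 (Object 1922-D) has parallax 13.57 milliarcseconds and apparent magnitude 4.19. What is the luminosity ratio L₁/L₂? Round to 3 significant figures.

L₁/L₂ = 0.00399

d₁ = 1/p₁ = 1/0.08913″ = 11.22 pc; d₂ = 1/p₂ = 1/0.01357″ = 73.692 pc.
M₁ = m₁ − 5 log₁₀ d₁ + 5 = 6.10 − 5.2500 + 5 = 5.8500.
M₂ = 4.19 − 9.3371 + 5 = -0.1471.
L₁/L₂ = 10^(0.4(M₂ − M₁)) = 10^(0.4 × (-5.9971)) = 10^(-2.39884) = 0.0039917.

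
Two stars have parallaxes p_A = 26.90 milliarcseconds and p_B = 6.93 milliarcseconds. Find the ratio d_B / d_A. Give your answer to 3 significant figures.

Since d = 1/p, d_B/d_A = p_A/p_B.
= 26.90 / 6.93 = 3.8817.

3.88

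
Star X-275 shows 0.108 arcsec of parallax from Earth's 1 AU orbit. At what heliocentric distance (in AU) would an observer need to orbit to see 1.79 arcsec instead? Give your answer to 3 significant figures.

16.6 AU

Parallax scales linearly with baseline: p ∝ B, so B = p_target / p_Earth × 1 AU.
B = 1.79 / 0.108 = 16.574 AU.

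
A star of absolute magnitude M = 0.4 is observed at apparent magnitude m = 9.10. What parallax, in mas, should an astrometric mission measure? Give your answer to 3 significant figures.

m − M = 9.10 − 0.4 = 8.70.
d = 10^((m−M)/5 + 1) = 10^2.740 = 549.54 pc.
p = 1/d = 1/549.54 = 0.0018197 arcsec = 1.8197 mas.

1.82 mas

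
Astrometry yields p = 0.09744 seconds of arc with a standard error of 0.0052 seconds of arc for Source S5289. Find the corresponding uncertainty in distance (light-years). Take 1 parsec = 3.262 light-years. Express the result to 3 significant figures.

d = 1/p, so σ_d = σ_p / p².
σ_d = 0.00520 / (0.09744)² = 0.00520 / 0.0094946 = 0.54768 pc = 0.54768 × 3.262 ly = 1.7865 ly.

1.79 ly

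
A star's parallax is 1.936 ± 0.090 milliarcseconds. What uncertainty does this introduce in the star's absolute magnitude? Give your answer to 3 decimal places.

σ_M = 0.101 mag

M = m − 5 log₁₀ d + 5 = m + 5 log₁₀ p + 5, so ∂M/∂p = 5/(p ln 10).
σ_M = (5/ln 10) · (σ_p/p) = 2.1715 × 0.090/1.936 = 2.1715 × 0.046488 = 0.10095.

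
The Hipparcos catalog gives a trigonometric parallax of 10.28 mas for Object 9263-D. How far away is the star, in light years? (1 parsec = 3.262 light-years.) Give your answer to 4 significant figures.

317.3 light years

p = 10.28 mas = 0.01028 arcsec.
d = 1/p = 1/0.01028 = 97.276 pc.
In light-years: 97.276 × 3.262 = 317.31 ly.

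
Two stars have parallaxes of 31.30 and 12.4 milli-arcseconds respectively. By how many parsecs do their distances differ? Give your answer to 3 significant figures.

48.7 pc

d_A = 1/0.03130″ = 31.949 pc; d_B = 1/0.01240″ = 80.645 pc.
|d_B − d_A| = |80.645 − 31.949| = 48.696 pc.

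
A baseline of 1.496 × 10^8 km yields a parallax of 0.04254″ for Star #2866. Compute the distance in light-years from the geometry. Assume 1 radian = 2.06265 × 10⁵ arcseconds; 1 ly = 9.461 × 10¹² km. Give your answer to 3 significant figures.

76.7 ly

θ = 0.04254″ = 0.04254/206265 = 2.0624 × 10^-7 rad.
d = B/θ = (1.496 × 10^8) / (2.0624 × 10^-7) = 7.2537 × 10^14 km = (7.2537 × 10^14) / (9.461 × 10^12) ly = 76.669 ly.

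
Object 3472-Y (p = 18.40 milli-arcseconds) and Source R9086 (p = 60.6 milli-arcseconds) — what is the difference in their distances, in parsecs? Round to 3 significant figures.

d_A = 1/0.01840″ = 54.348 pc; d_B = 1/0.06060″ = 16.502 pc.
|d_B − d_A| = |16.502 − 54.348| = 37.846 pc.

37.8 pc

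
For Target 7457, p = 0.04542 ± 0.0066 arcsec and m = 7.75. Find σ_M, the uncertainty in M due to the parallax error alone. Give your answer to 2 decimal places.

M = m − 5 log₁₀ d + 5 = m + 5 log₁₀ p + 5, so ∂M/∂p = 5/(p ln 10).
σ_M = (5/ln 10) · (σ_p/p) = 2.1715 × 0.0066/0.04542 = 2.1715 × 0.14531 = 0.31554.

σ_M = 0.32 mag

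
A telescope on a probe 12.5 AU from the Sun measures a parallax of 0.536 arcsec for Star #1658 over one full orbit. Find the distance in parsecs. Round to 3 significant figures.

With baseline B (in AU) and parallax p (in arcsec), d = B/p parsecs.
d = 12.5 / 0.536 = 23.321 pc.

23.3 pc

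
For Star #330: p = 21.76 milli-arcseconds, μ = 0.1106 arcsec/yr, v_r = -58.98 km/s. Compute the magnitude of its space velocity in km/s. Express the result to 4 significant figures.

63.71 km/s

d = 1/p = 1/0.02176″ = 45.956 pc.
v_t = 4.740 μ d = 4.740 × 0.1106 × 45.956 = 24.092 km/s.
v = √(v_r² + v_t²) = √((-58.98)² + 24.092²) = √4059.06 = 63.711 km/s.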